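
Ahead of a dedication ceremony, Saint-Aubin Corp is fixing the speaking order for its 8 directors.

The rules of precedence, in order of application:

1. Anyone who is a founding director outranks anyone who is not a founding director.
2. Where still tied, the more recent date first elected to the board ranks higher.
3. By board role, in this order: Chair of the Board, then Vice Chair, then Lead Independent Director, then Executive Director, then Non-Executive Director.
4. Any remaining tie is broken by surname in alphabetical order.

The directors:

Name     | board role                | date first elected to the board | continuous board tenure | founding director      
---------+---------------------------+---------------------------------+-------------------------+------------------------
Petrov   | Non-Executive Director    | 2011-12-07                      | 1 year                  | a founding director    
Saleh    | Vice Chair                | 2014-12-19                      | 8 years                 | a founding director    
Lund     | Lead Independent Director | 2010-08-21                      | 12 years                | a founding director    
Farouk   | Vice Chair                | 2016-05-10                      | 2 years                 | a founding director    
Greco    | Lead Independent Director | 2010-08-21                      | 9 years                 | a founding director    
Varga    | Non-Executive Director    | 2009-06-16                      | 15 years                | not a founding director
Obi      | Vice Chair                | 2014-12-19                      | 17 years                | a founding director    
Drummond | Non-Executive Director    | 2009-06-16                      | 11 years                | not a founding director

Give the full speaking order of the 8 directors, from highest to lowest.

By the first rule: Farouk, Obi, Saleh, Petrov, Greco and Lund (each a founding director); then Drummond and Varga (both not a founding director).
Among Farouk, Obi, Saleh, Petrov, Greco and Lund, by date first elected to the board (later first): Farouk (2016-05-10) before Obi and Saleh (2014-12-19) before Petrov (2011-12-07) before Greco and Lund (2010-08-21).
Obi and Saleh are each Vice Chair, so the next rule applies.
Among Obi and Saleh, alphabetically by surname: Obi before Saleh.
Greco and Lund are each Lead Independent Director, so the next rule applies.
Among Greco and Lund, alphabetically by surname: Greco before Lund.
Drummond and Varga both have date first elected to the board 2009-06-16, so the next rule applies.
Drummond and Varga are each Non-Executive Director, so the next rule applies.
Among Drummond and Varga, alphabetically by surname: Drummond before Varga.
Full order: Farouk, Obi, Saleh, Petrov, Greco, Lund, Drummond, Varga.

Farouk, Obi, Saleh, Petrov, Greco, Lund, Drummond, Varga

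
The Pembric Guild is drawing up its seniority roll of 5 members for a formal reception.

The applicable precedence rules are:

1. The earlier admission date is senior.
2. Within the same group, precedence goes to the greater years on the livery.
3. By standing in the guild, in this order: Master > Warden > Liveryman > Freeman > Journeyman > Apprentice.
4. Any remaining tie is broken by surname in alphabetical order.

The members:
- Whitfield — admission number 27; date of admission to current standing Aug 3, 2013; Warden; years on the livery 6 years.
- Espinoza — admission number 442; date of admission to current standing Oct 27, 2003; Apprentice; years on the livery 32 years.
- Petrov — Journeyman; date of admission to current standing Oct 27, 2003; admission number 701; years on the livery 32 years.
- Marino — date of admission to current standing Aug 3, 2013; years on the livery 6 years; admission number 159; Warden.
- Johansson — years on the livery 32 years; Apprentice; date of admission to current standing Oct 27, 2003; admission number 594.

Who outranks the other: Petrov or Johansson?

Petrov

By date of admission to current standing (earlier first): Petrov, Espinoza and Johansson (each Oct 27, 2003); then Marino and Whitfield (both Aug 3, 2013).
Petrov, Espinoza and Johansson all have years on the livery 32 years, so the next rule applies.
Among Petrov, Espinoza and Johansson, by standing in the guild: Petrov (Journeyman) before Espinoza and Johansson (Apprentice).
Among Espinoza and Johansson, alphabetically by surname: Espinoza before Johansson.
Marino and Whitfield both have years on the livery 6 years, so the next rule applies.
Marino and Whitfield are each Warden, so the next rule applies.
Among Marino and Whitfield, alphabetically by surname: Marino before Whitfield.
So Petrov takes precedence.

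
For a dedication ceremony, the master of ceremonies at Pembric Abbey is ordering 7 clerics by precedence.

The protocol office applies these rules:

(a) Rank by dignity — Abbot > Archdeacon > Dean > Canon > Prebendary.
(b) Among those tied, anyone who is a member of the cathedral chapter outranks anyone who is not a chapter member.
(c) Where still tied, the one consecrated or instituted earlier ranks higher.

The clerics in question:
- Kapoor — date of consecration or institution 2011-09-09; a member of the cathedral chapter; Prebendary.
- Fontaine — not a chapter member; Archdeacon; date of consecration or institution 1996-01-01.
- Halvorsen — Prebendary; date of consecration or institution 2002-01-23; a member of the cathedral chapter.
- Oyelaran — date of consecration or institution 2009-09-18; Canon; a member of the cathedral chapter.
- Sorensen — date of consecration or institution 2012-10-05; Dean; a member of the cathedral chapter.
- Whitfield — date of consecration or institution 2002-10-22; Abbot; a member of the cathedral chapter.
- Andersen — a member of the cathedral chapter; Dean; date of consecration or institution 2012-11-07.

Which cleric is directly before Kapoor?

Halvorsen

By dignity: Whitfield (Abbot); then Fontaine (Archdeacon); then Sorensen and Andersen (Dean); then Oyelaran (Canon); then Halvorsen and Kapoor (Prebendary).
Sorensen and Andersen are each a member of the cathedral chapter, so the next rule applies.
Among Sorensen and Andersen, by date of consecration or institution (earlier first): Sorensen (2012-10-05) before Andersen (2012-11-07).
Halvorsen and Kapoor are each a member of the cathedral chapter, so the next rule applies.
Among Halvorsen and Kapoor, by date of consecration or institution (earlier first): Halvorsen (2002-01-23) before Kapoor (2011-09-09).
Order: Whitfield, Fontaine, Sorensen, Andersen, Oyelaran, Halvorsen, Kapoor.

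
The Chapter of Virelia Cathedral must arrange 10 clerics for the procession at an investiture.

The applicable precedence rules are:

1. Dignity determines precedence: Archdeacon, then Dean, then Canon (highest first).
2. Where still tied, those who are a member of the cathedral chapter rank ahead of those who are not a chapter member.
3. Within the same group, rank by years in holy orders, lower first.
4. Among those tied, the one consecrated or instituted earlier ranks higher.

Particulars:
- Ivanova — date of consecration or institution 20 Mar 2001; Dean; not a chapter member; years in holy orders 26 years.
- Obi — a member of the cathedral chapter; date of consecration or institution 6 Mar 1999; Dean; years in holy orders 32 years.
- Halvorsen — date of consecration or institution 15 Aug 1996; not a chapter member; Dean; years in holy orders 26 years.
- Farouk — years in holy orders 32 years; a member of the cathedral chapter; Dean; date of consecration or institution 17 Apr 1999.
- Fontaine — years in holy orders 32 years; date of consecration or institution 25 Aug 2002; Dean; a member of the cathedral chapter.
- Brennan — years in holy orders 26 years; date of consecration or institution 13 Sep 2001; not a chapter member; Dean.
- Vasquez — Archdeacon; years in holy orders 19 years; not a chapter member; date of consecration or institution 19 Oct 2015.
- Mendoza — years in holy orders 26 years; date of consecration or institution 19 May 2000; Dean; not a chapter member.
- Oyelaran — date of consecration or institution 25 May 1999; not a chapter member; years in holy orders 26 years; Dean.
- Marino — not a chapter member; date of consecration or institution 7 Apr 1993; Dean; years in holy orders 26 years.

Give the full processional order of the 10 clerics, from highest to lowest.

Vasquez, Obi, Farouk, Fontaine, Marino, Halvorsen, Oyelaran, Mendoza, Ivanova, Brennan

By dignity: Vasquez (Archdeacon); then Obi, Farouk, Fontaine, Marino, Halvorsen, Oyelaran, Mendoza, Ivanova and Brennan (Dean).
Among Obi, Farouk, Fontaine, Marino, Halvorsen, Oyelaran, Mendoza, Ivanova and Brennan, a member of the cathedral chapter before not a chapter member: Obi, Farouk and Fontaine (a member of the cathedral chapter) before Marino, Halvorsen, Oyelaran, Mendoza, Ivanova and Brennan (not a chapter member).
Obi, Farouk and Fontaine all have years in holy orders 32 years, so the next rule applies.
Among Obi, Farouk and Fontaine, by date of consecration or institution (earlier first): Obi (6 Mar 1999) before Farouk (17 Apr 1999) before Fontaine (25 Aug 2002).
Marino, Halvorsen, Oyelaran, Mendoza, Ivanova and Brennan all have years in holy orders 26 years, so the next rule applies.
Among Marino, Halvorsen, Oyelaran, Mendoza, Ivanova and Brennan, by date of consecration or institution (earlier first): Marino (7 Apr 1993) before Halvorsen (15 Aug 1996) before Oyelaran (25 May 1999) before Mendoza (19 May 2000) before Ivanova (20 Mar 2001) before Brennan (13 Sep 2001).
Full order: Vasquez, Obi, Farouk, Fontaine, Marino, Halvorsen, Oyelaran, Mendoza, Ivanova, Brennan.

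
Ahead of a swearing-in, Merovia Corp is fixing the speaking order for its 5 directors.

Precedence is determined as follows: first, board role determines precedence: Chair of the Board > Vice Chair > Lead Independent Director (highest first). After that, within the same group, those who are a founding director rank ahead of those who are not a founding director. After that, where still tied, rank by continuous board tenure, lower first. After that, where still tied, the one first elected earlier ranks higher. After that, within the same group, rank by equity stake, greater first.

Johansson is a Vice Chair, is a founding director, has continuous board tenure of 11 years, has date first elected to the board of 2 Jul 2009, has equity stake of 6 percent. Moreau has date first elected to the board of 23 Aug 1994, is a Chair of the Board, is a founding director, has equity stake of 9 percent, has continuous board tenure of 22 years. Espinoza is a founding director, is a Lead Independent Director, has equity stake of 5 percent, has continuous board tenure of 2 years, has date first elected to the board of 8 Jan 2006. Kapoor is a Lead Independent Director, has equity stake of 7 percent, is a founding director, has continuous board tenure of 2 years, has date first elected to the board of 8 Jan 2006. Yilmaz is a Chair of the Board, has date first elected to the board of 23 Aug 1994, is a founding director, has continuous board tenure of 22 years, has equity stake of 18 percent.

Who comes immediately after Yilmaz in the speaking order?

By board role: Yilmaz and Moreau (Chair of the Board); then Johansson (Vice Chair); then Kapoor and Espinoza (Lead Independent Director).
Yilmaz and Moreau are each a founding director, so the next rule applies.
Yilmaz and Moreau both have continuous board tenure 22 years, so the next rule applies.
Yilmaz and Moreau both have date first elected to the board 23 Aug 1994, so the next rule applies.
Among Yilmaz and Moreau, by equity stake (higher first): Yilmaz (18 percent) before Moreau (9 percent).
Kapoor and Espinoza are each a founding director, so the next rule applies.
Kapoor and Espinoza both have continuous board tenure 2 years, so the next rule applies.
Kapoor and Espinoza both have date first elected to the board 8 Jan 2006, so the next rule applies.
Among Kapoor and Espinoza, by equity stake (higher first): Kapoor (7 percent) before Espinoza (5 percent).
Order: Yilmaz, Moreau, Johansson, Kapoor, Espinoza.

Moreau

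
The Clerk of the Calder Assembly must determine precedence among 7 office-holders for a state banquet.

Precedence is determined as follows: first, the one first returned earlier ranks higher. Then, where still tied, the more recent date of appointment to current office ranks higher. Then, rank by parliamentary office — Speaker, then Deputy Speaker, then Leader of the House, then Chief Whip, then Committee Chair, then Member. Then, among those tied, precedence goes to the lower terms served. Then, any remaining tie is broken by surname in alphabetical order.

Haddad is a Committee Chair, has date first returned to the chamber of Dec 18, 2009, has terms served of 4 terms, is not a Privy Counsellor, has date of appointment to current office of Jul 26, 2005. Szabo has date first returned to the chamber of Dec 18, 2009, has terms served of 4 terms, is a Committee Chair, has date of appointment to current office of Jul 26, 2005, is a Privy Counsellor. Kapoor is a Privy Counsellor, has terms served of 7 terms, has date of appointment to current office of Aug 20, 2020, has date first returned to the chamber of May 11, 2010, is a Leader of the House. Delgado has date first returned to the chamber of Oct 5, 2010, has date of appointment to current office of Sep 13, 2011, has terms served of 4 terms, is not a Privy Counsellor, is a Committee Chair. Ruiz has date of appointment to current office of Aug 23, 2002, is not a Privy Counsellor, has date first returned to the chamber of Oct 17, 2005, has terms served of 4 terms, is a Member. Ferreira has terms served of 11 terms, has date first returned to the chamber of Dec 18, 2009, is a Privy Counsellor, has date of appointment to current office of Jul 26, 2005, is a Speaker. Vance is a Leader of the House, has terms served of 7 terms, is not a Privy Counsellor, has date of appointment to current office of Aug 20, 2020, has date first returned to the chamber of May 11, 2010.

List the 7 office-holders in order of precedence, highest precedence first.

By date first returned to the chamber (earlier first): Ruiz (Oct 17, 2005); then Ferreira, Haddad and Szabo (each Dec 18, 2009); then Kapoor and Vance (both May 11, 2010); then Delgado (Oct 5, 2010).
Ferreira, Haddad and Szabo all have date of appointment to current office Jul 26, 2005, so the next rule applies.
Among Ferreira, Haddad and Szabo, by parliamentary office: Ferreira (Speaker) before Haddad and Szabo (Committee Chair).
Haddad and Szabo both have terms served 4 terms, so the next rule applies.
Among Haddad and Szabo, alphabetically by surname: Haddad before Szabo.
Kapoor and Vance both have date of appointment to current office Aug 20, 2020, so the next rule applies.
Kapoor and Vance are each Leader of the House, so the next rule applies.
Kapoor and Vance both have terms served 7 terms, so the next rule applies.
Among Kapoor and Vance, alphabetically by surname: Kapoor before Vance.
Full order: Ruiz, Ferreira, Haddad, Szabo, Kapoor, Vance, Delgado.

Ruiz, Ferreira, Haddad, Szabo, Kapoor, Vance, Delgado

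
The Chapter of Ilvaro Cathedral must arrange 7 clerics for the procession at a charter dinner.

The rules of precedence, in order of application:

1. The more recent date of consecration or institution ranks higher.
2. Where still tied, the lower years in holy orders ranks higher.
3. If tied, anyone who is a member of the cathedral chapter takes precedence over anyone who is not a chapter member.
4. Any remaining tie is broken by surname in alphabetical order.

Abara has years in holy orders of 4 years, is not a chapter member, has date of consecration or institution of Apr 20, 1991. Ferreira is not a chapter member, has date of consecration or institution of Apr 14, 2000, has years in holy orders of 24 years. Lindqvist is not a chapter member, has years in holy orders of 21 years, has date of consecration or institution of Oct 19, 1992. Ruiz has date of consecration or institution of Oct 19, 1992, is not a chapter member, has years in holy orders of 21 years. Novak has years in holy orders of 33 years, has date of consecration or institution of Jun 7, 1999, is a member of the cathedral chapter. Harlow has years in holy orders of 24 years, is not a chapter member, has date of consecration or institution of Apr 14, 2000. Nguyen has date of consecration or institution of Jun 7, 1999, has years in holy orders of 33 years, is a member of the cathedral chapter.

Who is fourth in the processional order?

By date of consecration or institution (later first): Ferreira and Harlow (both Apr 14, 2000); then Nguyen and Novak (both Jun 7, 1999); then Lindqvist and Ruiz (both Oct 19, 1992); then Abara (Apr 20, 1991).
Ferreira and Harlow both have years in holy orders 24 years, so the next rule applies.
Ferreira and Harlow are each not a chapter member, so the next rule applies.
Among Ferreira and Harlow, alphabetically by surname: Ferreira before Harlow.
Nguyen and Novak both have years in holy orders 33 years, so the next rule applies.
Nguyen and Novak are each a member of the cathedral chapter, so the next rule applies.
Among Nguyen and Novak, alphabetically by surname: Nguyen before Novak.
Lindqvist and Ruiz both have years in holy orders 21 years, so the next rule applies.
Lindqvist and Ruiz are each not a chapter member, so the next rule applies.
Among Lindqvist and Ruiz, alphabetically by surname: Lindqvist before Ruiz.
Order: Ferreira, Harlow, Nguyen, Novak, Lindqvist, Ruiz, Abara.

Novak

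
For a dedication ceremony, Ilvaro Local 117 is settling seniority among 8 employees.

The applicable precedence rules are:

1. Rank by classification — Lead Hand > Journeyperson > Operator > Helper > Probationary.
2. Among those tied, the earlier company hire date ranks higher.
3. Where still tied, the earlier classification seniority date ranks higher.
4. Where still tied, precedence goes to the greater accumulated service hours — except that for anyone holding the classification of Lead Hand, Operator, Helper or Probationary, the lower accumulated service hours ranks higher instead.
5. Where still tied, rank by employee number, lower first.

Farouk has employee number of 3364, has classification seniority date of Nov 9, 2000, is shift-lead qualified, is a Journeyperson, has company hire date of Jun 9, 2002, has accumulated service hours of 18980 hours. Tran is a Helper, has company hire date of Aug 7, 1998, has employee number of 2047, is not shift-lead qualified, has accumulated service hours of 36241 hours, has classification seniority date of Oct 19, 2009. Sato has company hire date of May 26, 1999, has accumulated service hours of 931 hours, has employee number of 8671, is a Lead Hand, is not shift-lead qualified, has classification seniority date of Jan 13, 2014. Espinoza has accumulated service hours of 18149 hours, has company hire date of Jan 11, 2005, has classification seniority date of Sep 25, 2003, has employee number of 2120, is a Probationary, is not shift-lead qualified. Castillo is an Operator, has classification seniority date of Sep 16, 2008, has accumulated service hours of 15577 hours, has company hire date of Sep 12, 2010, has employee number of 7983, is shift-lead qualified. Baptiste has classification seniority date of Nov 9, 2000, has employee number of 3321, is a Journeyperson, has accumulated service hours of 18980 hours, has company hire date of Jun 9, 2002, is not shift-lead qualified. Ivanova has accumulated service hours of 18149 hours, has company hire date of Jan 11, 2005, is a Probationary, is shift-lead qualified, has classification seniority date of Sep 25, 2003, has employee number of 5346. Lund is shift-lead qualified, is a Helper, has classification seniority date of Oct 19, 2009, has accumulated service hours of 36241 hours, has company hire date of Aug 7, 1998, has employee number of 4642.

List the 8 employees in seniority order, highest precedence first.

Sato, Baptiste, Farouk, Castillo, Tran, Lund, Espinoza, Ivanova

By classification: Sato (Lead Hand); then Baptiste and Farouk (Journeyperson); then Castillo (Operator); then Tran and Lund (Helper); then Espinoza and Ivanova (Probationary).
Baptiste and Farouk both have company hire date Jun 9, 2002, so the next rule applies.
Baptiste and Farouk both have classification seniority date Nov 9, 2000, so the next rule applies.
Baptiste and Farouk both have accumulated service hours 18980 hours, so the next rule applies.
Among Baptiste and Farouk, by employee number (lower first): Baptiste (3321) before Farouk (3364).
Tran and Lund both have company hire date Aug 7, 1998, so the next rule applies.
Tran and Lund both have classification seniority date Oct 19, 2009, so the next rule applies.
Tran and Lund both have accumulated service hours 36241 hours, so the next rule applies.
Among Tran and Lund, by employee number (lower first): Tran (2047) before Lund (4642).
Espinoza and Ivanova both have company hire date Jan 11, 2005, so the next rule applies.
Espinoza and Ivanova both have classification seniority date Sep 25, 2003, so the next rule applies.
Espinoza and Ivanova both have accumulated service hours 18149 hours, so the next rule applies.
Among Espinoza and Ivanova, by employee number (lower first): Espinoza (2120) before Ivanova (5346).
Full order: Sato, Baptiste, Farouk, Castillo, Tran, Lund, Espinoza, Ivanova.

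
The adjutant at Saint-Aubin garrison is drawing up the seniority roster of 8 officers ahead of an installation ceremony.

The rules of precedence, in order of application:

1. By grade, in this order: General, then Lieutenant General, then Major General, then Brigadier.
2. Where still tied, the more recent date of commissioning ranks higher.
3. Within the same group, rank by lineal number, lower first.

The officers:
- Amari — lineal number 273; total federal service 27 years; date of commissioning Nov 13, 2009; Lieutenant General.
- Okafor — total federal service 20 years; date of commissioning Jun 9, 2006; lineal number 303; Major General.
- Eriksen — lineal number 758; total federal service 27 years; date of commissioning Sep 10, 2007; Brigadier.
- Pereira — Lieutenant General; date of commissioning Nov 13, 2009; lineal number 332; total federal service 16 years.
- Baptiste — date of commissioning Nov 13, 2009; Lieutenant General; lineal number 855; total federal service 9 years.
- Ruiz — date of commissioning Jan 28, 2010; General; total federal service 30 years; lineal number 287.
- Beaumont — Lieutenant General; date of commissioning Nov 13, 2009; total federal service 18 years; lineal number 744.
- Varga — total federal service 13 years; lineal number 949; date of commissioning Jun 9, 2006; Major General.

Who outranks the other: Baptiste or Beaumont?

Beaumont

By grade: Ruiz (General); then Amari, Pereira, Beaumont and Baptiste (Lieutenant General); then Okafor and Varga (Major General); then Eriksen (Brigadier).
Amari, Pereira, Beaumont and Baptiste all have date of commissioning Nov 13, 2009, so the next rule applies.
Among Amari, Pereira, Beaumont and Baptiste, by lineal number (lower first): Amari (273) before Pereira (332) before Beaumont (744) before Baptiste (855).
Okafor and Varga both have date of commissioning Jun 9, 2006, so the next rule applies.
Among Okafor and Varga, by lineal number (lower first): Okafor (303) before Varga (949).
So Beaumont takes precedence.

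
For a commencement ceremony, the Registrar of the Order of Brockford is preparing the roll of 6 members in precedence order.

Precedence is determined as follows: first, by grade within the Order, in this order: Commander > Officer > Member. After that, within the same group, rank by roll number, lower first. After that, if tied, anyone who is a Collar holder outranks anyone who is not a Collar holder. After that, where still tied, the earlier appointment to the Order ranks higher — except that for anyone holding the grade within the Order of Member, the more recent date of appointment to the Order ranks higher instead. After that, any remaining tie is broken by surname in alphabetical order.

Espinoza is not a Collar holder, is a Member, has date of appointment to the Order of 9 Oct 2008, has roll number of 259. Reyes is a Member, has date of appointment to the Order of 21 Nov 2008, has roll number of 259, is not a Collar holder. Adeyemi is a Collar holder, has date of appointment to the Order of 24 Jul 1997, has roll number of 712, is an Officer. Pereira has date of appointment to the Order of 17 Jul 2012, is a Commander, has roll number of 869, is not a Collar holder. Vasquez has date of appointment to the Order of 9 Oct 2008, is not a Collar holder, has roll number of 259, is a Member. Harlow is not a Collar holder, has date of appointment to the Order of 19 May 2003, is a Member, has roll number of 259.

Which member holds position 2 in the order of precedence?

By grade within the Order: Pereira (Commander); then Adeyemi (Officer); then Reyes, Espinoza, Vasquez and Harlow (Member).
Reyes, Espinoza, Vasquez and Harlow all have roll number 259, so the next rule applies.
Reyes, Espinoza, Vasquez and Harlow are each not a Collar holder, so the next rule applies.
Among Reyes, Espinoza, Vasquez and Harlow, by date of appointment to the Order (later first) (reversed rule for this group): Reyes (21 Nov 2008) before Espinoza and Vasquez (9 Oct 2008) before Harlow (19 May 2003).
Among Espinoza and Vasquez, alphabetically by surname: Espinoza before Vasquez.
Order: Pereira, Adeyemi, Reyes, Espinoza, Vasquez, Harlow.

Adeyemi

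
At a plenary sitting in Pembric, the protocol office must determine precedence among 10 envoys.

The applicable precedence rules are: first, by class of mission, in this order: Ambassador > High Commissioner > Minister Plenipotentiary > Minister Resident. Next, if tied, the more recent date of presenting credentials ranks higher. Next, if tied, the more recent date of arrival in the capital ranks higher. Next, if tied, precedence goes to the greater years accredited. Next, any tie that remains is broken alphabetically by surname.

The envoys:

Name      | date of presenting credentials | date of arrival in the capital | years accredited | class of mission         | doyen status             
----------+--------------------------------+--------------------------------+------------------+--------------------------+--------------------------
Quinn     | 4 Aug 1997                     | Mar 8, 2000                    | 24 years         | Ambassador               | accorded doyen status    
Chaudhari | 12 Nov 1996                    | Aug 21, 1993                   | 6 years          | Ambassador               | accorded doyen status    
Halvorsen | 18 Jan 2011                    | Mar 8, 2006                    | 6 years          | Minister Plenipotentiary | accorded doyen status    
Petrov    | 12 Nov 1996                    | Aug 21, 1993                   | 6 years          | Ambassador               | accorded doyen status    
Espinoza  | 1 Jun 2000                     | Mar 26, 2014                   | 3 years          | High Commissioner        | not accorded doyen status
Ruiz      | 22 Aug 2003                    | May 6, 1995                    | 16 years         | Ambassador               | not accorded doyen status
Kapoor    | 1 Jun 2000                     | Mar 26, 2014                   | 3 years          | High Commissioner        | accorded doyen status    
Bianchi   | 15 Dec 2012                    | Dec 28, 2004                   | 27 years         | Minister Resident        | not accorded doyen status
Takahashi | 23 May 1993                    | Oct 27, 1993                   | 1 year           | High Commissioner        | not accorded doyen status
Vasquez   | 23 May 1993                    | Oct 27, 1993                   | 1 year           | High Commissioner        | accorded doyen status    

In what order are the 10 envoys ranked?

By class of mission: Ruiz, Quinn, Chaudhari and Petrov (Ambassador); then Espinoza, Kapoor, Takahashi and Vasquez (High Commissioner); then Halvorsen (Minister Plenipotentiary); then Bianchi (Minister Resident).
Among Ruiz, Quinn, Chaudhari and Petrov, by date of presenting credentials (later first): Ruiz (22 Aug 2003) before Quinn (4 Aug 1997) before Chaudhari and Petrov (12 Nov 1996).
Chaudhari and Petrov both have date of arrival in the capital Aug 21, 1993, so the next rule applies.
Chaudhari and Petrov both have years accredited 6 years, so the next rule applies.
Among Chaudhari and Petrov, alphabetically by surname: Chaudhari before Petrov.
Among Espinoza, Kapoor, Takahashi and Vasquez, by date of presenting credentials (later first): Espinoza and Kapoor (1 Jun 2000) before Takahashi and Vasquez (23 May 1993).
Espinoza and Kapoor both have date of arrival in the capital Mar 26, 2014, so the next rule applies.
Espinoza and Kapoor both have years accredited 3 years, so the next rule applies.
Among Espinoza and Kapoor, alphabetically by surname: Espinoza before Kapoor.
Takahashi and Vasquez both have date of arrival in the capital Oct 27, 1993, so the next rule applies.
Takahashi and Vasquez both have years accredited 1 year, so the next rule applies.
Among Takahashi and Vasquez, alphabetically by surname: Takahashi before Vasquez.
Full order: Ruiz, Quinn, Chaudhari, Petrov, Espinoza, Kapoor, Takahashi, Vasquez, Halvorsen, Bianchi.

Ruiz, Quinn, Chaudhari, Petrov, Espinoza, Kapoor, Takahashi, Vasquez, Halvorsen, Bianchi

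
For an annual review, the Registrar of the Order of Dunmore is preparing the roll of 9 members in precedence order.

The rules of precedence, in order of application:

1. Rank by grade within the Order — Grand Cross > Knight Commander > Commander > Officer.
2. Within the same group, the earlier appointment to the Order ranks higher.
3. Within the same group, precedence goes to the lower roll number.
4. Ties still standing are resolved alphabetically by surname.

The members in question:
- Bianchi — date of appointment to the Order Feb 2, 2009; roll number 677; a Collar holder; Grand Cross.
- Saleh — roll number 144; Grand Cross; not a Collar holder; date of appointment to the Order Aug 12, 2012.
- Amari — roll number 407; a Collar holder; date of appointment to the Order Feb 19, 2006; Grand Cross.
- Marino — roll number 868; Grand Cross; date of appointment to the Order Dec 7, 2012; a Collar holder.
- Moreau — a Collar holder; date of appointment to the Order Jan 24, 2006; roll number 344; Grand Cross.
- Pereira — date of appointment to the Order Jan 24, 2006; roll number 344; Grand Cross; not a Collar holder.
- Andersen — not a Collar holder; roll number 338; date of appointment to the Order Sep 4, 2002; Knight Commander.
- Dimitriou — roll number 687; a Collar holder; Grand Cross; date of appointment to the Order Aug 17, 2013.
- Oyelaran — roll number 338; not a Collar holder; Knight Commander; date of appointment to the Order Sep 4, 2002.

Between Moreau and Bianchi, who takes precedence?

Moreau

By grade within the Order: Moreau, Pereira, Amari, Bianchi, Saleh, Marino and Dimitriou (Grand Cross); then Andersen and Oyelaran (Knight Commander).
Among Moreau, Pereira, Amari, Bianchi, Saleh, Marino and Dimitriou, by date of appointment to the Order (earlier first): Moreau and Pereira (Jan 24, 2006) before Amari (Feb 19, 2006) before Bianchi (Feb 2, 2009) before Saleh (Aug 12, 2012) before Marino (Dec 7, 2012) before Dimitriou (Aug 17, 2013).
Moreau and Pereira both have roll number 344, so the next rule applies.
Among Moreau and Pereira, alphabetically by surname: Moreau before Pereira.
Andersen and Oyelaran both have date of appointment to the Order Sep 4, 2002, so the next rule applies.
Andersen and Oyelaran both have roll number 338, so the next rule applies.
Among Andersen and Oyelaran, alphabetically by surname: Andersen before Oyelaran.
So Moreau takes precedence.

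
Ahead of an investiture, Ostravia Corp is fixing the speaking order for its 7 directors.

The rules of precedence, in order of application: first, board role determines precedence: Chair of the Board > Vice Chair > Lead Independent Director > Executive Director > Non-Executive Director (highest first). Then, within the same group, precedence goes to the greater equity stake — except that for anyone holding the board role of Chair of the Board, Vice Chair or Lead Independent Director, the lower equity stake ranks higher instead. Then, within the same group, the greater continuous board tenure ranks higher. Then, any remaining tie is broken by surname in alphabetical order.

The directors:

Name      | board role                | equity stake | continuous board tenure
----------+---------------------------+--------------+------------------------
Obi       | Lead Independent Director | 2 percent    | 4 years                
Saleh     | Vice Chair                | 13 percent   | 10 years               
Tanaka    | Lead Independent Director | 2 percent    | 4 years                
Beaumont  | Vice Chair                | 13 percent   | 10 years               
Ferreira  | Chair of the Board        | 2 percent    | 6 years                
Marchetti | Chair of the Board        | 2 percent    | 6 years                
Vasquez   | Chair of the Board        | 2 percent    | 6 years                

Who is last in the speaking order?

By board role: Ferreira, Marchetti and Vasquez (Chair of the Board); then Beaumont and Saleh (Vice Chair); then Obi and Tanaka (Lead Independent Director).
Ferreira, Marchetti and Vasquez all have equity stake 2 percent, so the next rule applies.
Ferreira, Marchetti and Vasquez all have continuous board tenure 6 years, so the next rule applies.
Among Ferreira, Marchetti and Vasquez, alphabetically by surname: Ferreira before Marchetti before Vasquez.
Beaumont and Saleh both have equity stake 13 percent, so the next rule applies.
Beaumont and Saleh both have continuous board tenure 10 years, so the next rule applies.
Among Beaumont and Saleh, alphabetically by surname: Beaumont before Saleh.
Obi and Tanaka both have equity stake 2 percent, so the next rule applies.
Obi and Tanaka both have continuous board tenure 4 years, so the next rule applies.
Among Obi and Tanaka, alphabetically by surname: Obi before Tanaka.
Order: Ferreira, Marchetti, Vasquez, Beaumont, Saleh, Obi, Tanaka.

Tanaka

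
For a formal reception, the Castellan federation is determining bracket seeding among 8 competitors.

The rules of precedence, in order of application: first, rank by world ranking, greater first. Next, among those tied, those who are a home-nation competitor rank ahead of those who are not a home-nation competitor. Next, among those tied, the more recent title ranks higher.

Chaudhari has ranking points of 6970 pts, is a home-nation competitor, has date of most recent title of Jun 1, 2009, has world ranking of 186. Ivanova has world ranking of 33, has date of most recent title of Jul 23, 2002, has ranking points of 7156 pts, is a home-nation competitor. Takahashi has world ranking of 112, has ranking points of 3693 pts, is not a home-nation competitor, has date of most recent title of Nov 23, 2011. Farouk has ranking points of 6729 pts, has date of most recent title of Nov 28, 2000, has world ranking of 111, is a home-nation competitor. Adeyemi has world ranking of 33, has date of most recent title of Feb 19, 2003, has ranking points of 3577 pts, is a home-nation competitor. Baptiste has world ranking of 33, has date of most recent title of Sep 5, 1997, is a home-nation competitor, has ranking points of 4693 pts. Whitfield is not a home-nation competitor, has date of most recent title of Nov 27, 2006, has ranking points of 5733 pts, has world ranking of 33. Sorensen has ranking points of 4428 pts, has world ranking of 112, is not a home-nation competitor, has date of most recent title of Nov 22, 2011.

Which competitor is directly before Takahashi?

By world ranking (higher first): Chaudhari (186); then Takahashi and Sorensen (both 112); then Farouk (111); then Adeyemi, Ivanova, Baptiste and Whitfield (each 33).
Takahashi and Sorensen are each not a home-nation competitor, so the next rule applies.
Among Takahashi and Sorensen, by date of most recent title (later first): Takahashi (Nov 23, 2011) before Sorensen (Nov 22, 2011).
Among Adeyemi, Ivanova, Baptiste and Whitfield, a home-nation competitor before not a home-nation competitor: Adeyemi, Ivanova and Baptiste (a home-nation competitor) before Whitfield (not a home-nation competitor).
Among Adeyemi, Ivanova and Baptiste, by date of most recent title (later first): Adeyemi (Feb 19, 2003) before Ivanova (Jul 23, 2002) before Baptiste (Sep 5, 1997).
Order: Chaudhari, Takahashi, Sorensen, Farouk, Adeyemi, Ivanova, Baptiste, Whitfield.

Chaudhari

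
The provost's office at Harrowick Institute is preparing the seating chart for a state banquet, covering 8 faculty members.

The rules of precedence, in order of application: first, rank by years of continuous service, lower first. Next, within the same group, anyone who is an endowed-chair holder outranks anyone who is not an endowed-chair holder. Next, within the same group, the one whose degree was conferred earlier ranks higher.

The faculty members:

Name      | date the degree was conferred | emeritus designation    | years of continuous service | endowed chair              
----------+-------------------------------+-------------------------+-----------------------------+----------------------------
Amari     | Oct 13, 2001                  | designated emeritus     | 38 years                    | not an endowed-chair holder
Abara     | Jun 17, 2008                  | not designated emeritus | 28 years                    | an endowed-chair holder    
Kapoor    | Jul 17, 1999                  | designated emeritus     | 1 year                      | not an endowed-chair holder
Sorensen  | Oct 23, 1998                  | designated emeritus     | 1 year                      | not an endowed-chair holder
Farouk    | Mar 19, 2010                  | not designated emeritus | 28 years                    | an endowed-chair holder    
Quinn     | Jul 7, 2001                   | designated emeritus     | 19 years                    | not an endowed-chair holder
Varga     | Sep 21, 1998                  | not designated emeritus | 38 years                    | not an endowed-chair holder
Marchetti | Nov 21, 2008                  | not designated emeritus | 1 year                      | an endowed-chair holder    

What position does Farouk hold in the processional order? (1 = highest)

By years of continuous service (lower first): Marchetti, Sorensen and Kapoor (each 1 year); then Quinn (19 years); then Abara and Farouk (both 28 years); then Varga and Amari (both 38 years).
Among Marchetti, Sorensen and Kapoor, an endowed-chair holder before not an endowed-chair holder: Marchetti (an endowed-chair holder) before Sorensen and Kapoor (not an endowed-chair holder).
Among Sorensen and Kapoor, by date the degree was conferred (earlier first): Sorensen (Oct 23, 1998) before Kapoor (Jul 17, 1999).
Abara and Farouk are each an endowed-chair holder, so the next rule applies.
Among Abara and Farouk, by date the degree was conferred (earlier first): Abara (Jun 17, 2008) before Farouk (Mar 19, 2010).
Varga and Amari are each not an endowed-chair holder, so the next rule applies.
Among Varga and Amari, by date the degree was conferred (earlier first): Varga (Sep 21, 1998) before Amari (Oct 13, 2001).
Order: Marchetti, Sorensen, Kapoor, Quinn, Abara, Farouk, Varga, Amari. So position 6.

6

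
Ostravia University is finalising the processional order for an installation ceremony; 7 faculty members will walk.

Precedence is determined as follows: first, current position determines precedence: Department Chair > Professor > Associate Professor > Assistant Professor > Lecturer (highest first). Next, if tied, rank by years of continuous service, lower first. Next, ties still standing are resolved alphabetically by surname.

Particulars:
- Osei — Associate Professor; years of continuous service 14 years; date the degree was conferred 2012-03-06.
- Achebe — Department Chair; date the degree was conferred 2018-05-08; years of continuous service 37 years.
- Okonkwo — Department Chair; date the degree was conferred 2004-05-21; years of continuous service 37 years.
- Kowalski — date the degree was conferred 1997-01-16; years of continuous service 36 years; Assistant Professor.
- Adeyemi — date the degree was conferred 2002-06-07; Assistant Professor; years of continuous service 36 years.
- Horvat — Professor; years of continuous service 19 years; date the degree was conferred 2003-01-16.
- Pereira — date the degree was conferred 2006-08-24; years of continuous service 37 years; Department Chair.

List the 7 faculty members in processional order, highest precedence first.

Achebe, Okonkwo, Pereira, Horvat, Osei, Adeyemi, Kowalski

By current position: Achebe, Okonkwo and Pereira (Department Chair); then Horvat (Professor); then Osei (Associate Professor); then Adeyemi and Kowalski (Assistant Professor).
Achebe, Okonkwo and Pereira all have years of continuous service 37 years, so the next rule applies.
Among Achebe, Okonkwo and Pereira, alphabetically by surname: Achebe before Okonkwo before Pereira.
Adeyemi and Kowalski both have years of continuous service 36 years, so the next rule applies.
Among Adeyemi and Kowalski, alphabetically by surname: Adeyemi before Kowalski.
Full order: Achebe, Okonkwo, Pereira, Horvat, Osei, Adeyemi, Kowalski.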